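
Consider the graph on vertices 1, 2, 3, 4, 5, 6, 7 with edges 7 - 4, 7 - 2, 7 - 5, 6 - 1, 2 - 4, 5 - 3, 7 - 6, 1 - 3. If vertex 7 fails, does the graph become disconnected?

Deleting 7 raises the number of components from 1 to 2, so 7 is a cut vertex.

Yes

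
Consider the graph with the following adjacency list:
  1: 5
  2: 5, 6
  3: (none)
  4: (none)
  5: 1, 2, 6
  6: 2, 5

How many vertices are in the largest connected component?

3 is isolated — a component by itself.
4 is isolated — a component by itself.
Starting from 1 we can reach 1, 2, 5, 6. That is one component of size 4.
The largest has 4 vertices.

4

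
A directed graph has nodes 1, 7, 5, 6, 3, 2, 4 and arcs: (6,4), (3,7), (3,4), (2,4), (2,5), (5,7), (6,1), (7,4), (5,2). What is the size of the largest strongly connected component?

{2, 5} are all mutually reachable — one SCC of size 2.
{4} is an SCC by itself.
{6} is an SCC by itself.
{3} is an SCC by itself.
{1} is an SCC by itself.
(and 1 more singleton SCC)
The largest has 2 vertices.

2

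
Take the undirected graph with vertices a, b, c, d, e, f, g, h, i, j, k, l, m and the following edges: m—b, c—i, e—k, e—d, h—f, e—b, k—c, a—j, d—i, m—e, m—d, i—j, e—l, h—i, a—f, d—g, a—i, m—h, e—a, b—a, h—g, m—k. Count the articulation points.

1

Removing e increases the component count from 1 to 2, so e is a cut vertex.
By contrast removing b leaves 1 component; it is not a cut vertex. No other vertex is a cut vertex either.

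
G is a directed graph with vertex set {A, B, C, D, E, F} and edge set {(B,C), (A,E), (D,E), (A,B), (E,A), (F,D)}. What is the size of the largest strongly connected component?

{A, E} are all mutually reachable — one SCC of size 2.
{F} is an SCC by itself.
{D} is an SCC by itself.
{C} is an SCC by itself.
{B} is an SCC by itself.
The largest has 2 vertices.

2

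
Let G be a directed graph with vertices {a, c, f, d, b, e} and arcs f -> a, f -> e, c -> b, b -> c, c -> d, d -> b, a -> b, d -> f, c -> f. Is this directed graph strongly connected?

No

There is no directed path from e to f, so the graph is not strongly connected.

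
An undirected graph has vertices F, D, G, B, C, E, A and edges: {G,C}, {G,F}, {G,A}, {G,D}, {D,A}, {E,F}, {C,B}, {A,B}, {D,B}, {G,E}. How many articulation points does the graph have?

1

Removing G increases the component count from 1 to 2, so G is a cut vertex.
By contrast removing F leaves 1 component; it is not a cut vertex. No other vertex is a cut vertex either.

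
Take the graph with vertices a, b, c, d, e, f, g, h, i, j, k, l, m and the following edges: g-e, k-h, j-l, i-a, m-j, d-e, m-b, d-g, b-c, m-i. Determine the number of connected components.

f is isolated — a component by itself.
Starting from h we can reach h, k. That is one component of size 2.
Starting from d we can reach d, e, g. That is one component of size 3.
Starting from a we can reach a, b, c, i, j, l, m. That is one component of size 7.
Total: 4 components.

4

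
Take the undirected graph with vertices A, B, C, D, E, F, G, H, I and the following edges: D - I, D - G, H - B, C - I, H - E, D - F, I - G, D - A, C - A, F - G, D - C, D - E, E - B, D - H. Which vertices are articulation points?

D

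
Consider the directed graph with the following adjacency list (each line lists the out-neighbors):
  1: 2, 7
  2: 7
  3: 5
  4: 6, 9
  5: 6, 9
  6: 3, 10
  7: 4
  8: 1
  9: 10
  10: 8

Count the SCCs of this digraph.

{1, 2, 3, 4, 5, 6, 7, 8, 9, 10} are all mutually reachable — one SCC of size 10.
That gives 1 strongly connected component.

1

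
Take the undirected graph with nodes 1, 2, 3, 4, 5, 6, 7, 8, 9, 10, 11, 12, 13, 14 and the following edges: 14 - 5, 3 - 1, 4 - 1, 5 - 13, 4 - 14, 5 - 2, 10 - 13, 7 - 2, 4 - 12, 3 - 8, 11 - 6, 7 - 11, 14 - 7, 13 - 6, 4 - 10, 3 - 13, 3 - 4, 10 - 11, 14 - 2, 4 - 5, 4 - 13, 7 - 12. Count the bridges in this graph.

1

The edges on the cycle 4-14-7-12-4 are not bridges since each lies on that cycle.
But removing 3 - 8 disconnects 3 from 8 — this is a bridge.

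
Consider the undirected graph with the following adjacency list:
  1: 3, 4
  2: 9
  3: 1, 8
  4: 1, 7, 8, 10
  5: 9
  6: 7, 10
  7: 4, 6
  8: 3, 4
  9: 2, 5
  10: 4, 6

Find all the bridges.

The edges on the cycle 4-1-3-8-4 are not bridges since each lies on that cycle.
But removing 9-5 disconnects 9 from 5; removing 9-2 disconnects 9 from 2 — these are bridges.

2-9, 5-9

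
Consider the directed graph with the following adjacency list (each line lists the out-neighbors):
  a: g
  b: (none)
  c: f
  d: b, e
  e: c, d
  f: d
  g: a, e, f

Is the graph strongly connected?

There is no directed path from f to g, so the graph is not strongly connected.

No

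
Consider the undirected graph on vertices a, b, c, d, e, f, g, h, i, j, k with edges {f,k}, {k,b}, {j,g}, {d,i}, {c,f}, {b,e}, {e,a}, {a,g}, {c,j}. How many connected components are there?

3

h is isolated — a component by itself.
Starting from d we can reach d, i. That is one component of size 2.
Starting from a we can reach a, b, c, e, f, g, j, k. That is one component of size 8.
Total: 3 components.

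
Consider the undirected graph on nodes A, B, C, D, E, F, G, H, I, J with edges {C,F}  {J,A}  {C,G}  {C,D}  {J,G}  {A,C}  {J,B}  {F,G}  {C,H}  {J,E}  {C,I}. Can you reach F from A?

Yes

From A we can reach A, B, C, D, E, F, G, H, I, J, which includes F.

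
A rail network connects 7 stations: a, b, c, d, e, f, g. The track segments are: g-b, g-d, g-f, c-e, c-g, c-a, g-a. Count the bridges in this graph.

The edges on the cycle c-g-a-c are not bridges since each lies on that cycle.
But removing g-f disconnects g from f; removing g-d disconnects g from d; removing g-b disconnects g from b; removing c-e disconnects c from e — these are bridges.
That makes 4 bridges.

4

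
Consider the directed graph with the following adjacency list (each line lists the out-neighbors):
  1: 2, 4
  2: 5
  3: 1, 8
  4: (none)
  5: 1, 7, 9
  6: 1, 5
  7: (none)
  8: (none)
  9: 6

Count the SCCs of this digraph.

5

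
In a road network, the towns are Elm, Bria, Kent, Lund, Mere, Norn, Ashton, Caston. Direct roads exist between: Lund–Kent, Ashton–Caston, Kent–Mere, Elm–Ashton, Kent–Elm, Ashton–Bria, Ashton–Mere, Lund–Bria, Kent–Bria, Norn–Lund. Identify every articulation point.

Removing Lund increases the component count from 1 to 2, so Lund is a cut vertex.
Removing Ashton increases the component count from 1 to 2, so Ashton is a cut vertex.
By contrast removing Elm leaves 1 component; it is not a cut vertex. No other vertex is a cut vertex either.

Lund, Ashton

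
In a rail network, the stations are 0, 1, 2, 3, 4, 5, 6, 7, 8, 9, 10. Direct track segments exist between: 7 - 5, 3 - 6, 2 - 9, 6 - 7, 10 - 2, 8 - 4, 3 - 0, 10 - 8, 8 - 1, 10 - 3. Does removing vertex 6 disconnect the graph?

Deleting 6 raises the number of components from 1 to 2, so 6 is a cut vertex.

Yes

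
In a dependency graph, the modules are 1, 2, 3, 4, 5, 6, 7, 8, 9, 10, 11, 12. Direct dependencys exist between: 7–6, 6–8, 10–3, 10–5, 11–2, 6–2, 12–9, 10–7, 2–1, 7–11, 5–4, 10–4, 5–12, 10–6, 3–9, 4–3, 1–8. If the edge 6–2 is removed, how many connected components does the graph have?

1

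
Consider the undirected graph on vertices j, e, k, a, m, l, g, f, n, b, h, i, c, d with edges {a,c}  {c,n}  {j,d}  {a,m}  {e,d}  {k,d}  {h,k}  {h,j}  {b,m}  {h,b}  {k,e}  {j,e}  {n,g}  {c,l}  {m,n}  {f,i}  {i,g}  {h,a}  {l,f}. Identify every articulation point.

h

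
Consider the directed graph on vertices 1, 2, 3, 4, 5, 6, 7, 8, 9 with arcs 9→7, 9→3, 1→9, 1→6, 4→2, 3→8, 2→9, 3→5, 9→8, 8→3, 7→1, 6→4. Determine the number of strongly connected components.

{1, 2, 4, 6, 7, 9} are all mutually reachable — one SCC of size 6.
{3, 8} are all mutually reachable — one SCC of size 2.
{5} is an SCC by itself.
That gives 3 strongly connected components.

3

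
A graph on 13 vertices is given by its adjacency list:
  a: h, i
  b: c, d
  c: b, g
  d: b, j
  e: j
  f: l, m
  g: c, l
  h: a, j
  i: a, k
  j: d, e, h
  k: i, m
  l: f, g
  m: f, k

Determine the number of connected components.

Starting from a we can reach a, b, c, d, e, f, g, h, i, j, k, l, m. That is one component of size 13.
Total: 1 component.

1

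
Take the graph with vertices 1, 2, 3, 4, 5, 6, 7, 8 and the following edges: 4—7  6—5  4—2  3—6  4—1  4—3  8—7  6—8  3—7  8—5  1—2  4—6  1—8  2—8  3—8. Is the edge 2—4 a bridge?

After removing 2—4, the path 2-1-4 still connects them, so the edge is not a bridge.

No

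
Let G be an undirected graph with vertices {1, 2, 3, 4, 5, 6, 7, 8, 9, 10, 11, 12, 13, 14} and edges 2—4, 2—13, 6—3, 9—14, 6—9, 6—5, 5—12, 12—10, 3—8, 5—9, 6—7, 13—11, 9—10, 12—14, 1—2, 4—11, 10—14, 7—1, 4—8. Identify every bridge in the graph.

none

The edges on the cycle 12-10-14-12 are not bridges since each lies on that cycle.
Every edge lies on some cycle, so there are no bridges.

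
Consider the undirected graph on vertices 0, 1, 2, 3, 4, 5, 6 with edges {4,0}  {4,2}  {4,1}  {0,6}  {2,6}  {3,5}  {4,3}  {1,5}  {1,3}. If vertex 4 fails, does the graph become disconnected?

Deleting 4 raises the number of components from 1 to 2, so 4 is a cut vertex.

Yes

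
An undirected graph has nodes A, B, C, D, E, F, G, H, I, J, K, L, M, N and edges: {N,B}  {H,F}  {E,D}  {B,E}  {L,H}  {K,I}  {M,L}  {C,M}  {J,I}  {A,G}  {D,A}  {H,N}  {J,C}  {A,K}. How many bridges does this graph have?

2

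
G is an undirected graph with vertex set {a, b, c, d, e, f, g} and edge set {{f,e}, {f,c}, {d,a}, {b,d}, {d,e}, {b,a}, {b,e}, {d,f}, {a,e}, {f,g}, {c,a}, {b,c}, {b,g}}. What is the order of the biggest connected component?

7

Starting from a we can reach a, b, c, d, e, f, g. That is one component of size 7.
The largest has 7 vertices.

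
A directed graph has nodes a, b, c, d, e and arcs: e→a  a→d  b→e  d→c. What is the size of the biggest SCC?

1

{a} is an SCC by itself.
{d} is an SCC by itself.
{e} is an SCC by itself.
{c} is an SCC by itself.
{b} is an SCC by itself.
The largest has 1 vertex.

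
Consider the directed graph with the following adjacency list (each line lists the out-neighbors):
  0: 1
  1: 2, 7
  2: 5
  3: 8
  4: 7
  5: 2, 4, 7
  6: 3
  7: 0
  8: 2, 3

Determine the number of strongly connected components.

{0, 1, 2, 4, 5, 7} are all mutually reachable — one SCC of size 6.
{3, 8} are all mutually reachable — one SCC of size 2.
{6} is an SCC by itself.
That gives 3 strongly connected components.

3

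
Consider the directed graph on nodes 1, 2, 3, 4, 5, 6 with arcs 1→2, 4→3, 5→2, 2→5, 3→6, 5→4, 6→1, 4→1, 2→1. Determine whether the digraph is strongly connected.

From 1 we can reach every vertex (1, 2, 3, 4, 5, 6), and every vertex can reach 1 (1, 2, 3, 4, 5, 6). So the whole graph is one strongly connected component.

Yes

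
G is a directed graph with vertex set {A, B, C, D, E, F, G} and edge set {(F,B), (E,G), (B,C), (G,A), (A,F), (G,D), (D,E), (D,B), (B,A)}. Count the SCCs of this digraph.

{A, B, F} are all mutually reachable — one SCC of size 3.
{D, E, G} are all mutually reachable — one SCC of size 3.
{C} is an SCC by itself.
That gives 3 strongly connected components.

3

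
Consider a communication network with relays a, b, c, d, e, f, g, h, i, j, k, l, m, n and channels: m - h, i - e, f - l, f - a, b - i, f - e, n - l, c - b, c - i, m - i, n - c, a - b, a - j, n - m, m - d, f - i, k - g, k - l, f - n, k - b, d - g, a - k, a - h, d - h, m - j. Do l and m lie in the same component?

Yes

From l we can reach a, b, c, d, e, f, g, h, i, j, k, l, m, n, which includes m.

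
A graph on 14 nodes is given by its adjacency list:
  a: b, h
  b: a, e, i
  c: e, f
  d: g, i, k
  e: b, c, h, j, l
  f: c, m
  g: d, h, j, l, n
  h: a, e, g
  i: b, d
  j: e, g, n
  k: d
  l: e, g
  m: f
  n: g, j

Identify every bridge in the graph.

The edges on the cycle g-d-i-b-a-h-g are not bridges since each lies on that cycle.
But removing m-f disconnects m from f; removing c-e disconnects c from e; removing c-f disconnects c from f; removing d-k disconnects d from k — these are bridges.

c-e, c-f, d-k, f-m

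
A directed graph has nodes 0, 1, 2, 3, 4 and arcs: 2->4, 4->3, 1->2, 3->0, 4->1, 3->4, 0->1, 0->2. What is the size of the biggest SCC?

{0, 1, 2, 3, 4} are all mutually reachable — one SCC of size 5.
The largest has 5 vertices.

5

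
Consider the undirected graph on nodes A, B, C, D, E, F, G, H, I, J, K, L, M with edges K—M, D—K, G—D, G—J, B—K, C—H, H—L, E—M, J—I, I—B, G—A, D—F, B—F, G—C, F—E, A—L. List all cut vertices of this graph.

G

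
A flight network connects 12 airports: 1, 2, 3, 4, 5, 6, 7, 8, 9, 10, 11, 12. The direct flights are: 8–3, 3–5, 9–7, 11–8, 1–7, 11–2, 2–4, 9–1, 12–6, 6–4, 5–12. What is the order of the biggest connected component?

10 is isolated — a component by itself.
Starting from 1 we can reach 1, 7, 9. That is one component of size 3.
Starting from 2 we can reach 2, 3, 4, 5, 6, 8, 11, 12. That is one component of size 8.
The largest has 8 vertices.

8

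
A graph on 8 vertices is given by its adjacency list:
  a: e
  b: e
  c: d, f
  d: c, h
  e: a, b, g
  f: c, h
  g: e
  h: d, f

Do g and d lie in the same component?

The component containing g is {a, b, e, g}, and d is not in it.

No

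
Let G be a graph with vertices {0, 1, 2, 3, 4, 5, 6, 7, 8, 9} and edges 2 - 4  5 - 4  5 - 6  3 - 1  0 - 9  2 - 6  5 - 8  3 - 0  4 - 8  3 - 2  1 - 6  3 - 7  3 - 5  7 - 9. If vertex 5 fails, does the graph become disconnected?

Deleting 5 leaves 1 component (was 1) (its neighbors 3, 4, 6, 8 remain connected to each other), so 5 is not a cut vertex.

No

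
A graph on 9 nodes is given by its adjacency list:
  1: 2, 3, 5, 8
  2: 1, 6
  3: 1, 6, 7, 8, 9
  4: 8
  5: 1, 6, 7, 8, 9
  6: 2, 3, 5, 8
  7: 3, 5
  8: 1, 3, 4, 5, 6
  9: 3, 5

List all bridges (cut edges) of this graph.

4-8

The edges on the cycle 3-1-5-9-3 are not bridges since each lies on that cycle.
But removing 8-4 disconnects 8 from 4 — this is a bridge.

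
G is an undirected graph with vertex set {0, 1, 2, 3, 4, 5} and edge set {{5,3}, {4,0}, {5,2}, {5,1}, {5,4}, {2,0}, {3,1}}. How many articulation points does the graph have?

1

Removing 5 increases the component count from 1 to 2, so 5 is a cut vertex.
By contrast removing 3 leaves 1 component; it is not a cut vertex. No other vertex is a cut vertex either.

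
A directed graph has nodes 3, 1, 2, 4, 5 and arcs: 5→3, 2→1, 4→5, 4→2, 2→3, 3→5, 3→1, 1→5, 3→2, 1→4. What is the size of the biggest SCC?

{1, 2, 3, 4, 5} are all mutually reachable — one SCC of size 5.
The largest has 5 vertices.

5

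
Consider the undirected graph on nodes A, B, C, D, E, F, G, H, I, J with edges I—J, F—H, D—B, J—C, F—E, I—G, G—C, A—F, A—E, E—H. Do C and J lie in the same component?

Yes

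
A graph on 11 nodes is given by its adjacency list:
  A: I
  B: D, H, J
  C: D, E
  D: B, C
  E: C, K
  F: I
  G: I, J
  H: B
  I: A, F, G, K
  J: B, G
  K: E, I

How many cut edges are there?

3

The edges on the cycle G-J-B-D-C-E-K-I-G are not bridges since each lies on that cycle.
But removing H-B disconnects H from B; removing A-I disconnects A from I; removing F-I disconnects F from I — these are bridges.
That makes 3 bridges.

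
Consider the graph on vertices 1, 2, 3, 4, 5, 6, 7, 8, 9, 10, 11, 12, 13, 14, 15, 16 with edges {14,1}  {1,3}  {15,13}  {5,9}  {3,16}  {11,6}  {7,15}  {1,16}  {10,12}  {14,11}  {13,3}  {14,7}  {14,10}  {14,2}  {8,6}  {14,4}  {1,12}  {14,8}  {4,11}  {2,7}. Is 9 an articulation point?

No

Deleting 9 leaves 2 components (was 2), so 9 is not a cut vertex.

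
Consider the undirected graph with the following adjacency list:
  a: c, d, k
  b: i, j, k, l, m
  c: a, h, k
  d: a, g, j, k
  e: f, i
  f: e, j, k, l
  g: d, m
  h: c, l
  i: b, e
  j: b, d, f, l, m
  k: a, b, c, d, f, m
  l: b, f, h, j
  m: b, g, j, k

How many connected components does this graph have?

1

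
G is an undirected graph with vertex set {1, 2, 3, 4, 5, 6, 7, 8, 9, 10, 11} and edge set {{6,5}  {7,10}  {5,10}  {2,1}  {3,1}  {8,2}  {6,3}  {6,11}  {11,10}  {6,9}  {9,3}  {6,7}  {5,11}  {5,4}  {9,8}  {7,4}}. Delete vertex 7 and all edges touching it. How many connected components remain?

With 7 gone, the remaining components are: {1, 2, 3, 4, 5, 6, 8, 9, 10, 11}.
That is 1 component.

1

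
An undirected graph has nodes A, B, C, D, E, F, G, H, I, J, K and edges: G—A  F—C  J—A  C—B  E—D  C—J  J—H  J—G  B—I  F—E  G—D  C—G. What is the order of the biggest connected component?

10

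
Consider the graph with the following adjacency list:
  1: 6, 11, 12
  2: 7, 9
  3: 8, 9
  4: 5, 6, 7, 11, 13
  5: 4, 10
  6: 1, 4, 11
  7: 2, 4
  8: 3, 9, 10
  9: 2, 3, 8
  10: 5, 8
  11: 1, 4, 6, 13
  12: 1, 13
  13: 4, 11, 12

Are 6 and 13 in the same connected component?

From 6 we can reach 1, 2, 3, 4, 5, 6, 7, 8, 9, 10, 11, 12, 13, which includes 13.

Yes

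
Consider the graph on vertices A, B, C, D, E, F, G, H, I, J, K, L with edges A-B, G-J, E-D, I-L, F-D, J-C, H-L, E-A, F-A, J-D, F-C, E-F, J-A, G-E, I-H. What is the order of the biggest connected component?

8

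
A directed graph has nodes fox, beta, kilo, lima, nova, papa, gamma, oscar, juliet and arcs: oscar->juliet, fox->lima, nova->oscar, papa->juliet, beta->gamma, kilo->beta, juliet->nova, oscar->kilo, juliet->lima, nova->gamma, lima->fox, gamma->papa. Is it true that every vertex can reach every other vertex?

No

There is no directed path from lima to papa, so the graph is not strongly connected.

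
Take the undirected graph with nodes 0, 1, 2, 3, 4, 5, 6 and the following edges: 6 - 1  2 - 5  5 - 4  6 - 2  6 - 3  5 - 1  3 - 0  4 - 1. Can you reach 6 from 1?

Yes

From 1 we can reach 0, 1, 2, 3, 4, 5, 6, which includes 6.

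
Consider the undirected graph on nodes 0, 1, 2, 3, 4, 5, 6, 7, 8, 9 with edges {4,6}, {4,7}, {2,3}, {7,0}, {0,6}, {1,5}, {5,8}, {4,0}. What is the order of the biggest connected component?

4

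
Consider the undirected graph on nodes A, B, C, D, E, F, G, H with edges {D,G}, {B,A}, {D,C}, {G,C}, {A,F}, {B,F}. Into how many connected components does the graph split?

E is isolated — a component by itself.
H is isolated — a component by itself.
Starting from C we can reach C, D, G. That is one component of size 3.
Starting from A we can reach A, B, F. That is one component of size 3.
Total: 4 components.

4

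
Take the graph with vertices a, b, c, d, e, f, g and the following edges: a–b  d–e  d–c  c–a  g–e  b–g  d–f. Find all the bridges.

The edges on the cycle d-c-a-b-g-e-d are not bridges since each lies on that cycle.
But removing d–f disconnects d from f — this is a bridge.

d-f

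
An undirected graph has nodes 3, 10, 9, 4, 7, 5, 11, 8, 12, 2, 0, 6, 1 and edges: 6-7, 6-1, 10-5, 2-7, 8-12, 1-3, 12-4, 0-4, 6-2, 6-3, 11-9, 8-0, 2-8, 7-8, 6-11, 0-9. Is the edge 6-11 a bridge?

No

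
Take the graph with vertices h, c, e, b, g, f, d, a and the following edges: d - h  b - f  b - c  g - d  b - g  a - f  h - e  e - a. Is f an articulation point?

No

Deleting f leaves 1 component (was 1) (its neighbors a, b remain connected to each other), so f is not a cut vertex.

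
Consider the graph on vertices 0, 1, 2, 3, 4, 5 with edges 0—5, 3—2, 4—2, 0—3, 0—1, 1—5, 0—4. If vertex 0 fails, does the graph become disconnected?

Deleting 0 raises the number of components from 1 to 2, so 0 is a cut vertex.

Yes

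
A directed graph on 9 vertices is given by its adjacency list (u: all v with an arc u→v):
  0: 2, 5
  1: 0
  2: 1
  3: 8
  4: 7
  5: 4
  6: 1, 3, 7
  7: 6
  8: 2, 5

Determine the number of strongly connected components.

{0, 1, 2, 3, 4, 5, 6, 7, 8} are all mutually reachable — one SCC of size 9.
That gives 1 strongly connected component.

1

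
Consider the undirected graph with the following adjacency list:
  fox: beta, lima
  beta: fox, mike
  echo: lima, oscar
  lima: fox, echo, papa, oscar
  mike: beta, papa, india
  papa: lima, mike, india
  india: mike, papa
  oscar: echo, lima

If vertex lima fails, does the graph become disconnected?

Deleting lima raises the number of components from 1 to 2, so lima is a cut vertex.

Yes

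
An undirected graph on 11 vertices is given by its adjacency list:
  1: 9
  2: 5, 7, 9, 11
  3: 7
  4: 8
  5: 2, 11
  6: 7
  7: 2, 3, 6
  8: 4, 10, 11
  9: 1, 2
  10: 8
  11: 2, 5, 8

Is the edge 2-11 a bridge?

After removing 2-11, the path 2-5-11 still connects them, so the edge is not a bridge.

No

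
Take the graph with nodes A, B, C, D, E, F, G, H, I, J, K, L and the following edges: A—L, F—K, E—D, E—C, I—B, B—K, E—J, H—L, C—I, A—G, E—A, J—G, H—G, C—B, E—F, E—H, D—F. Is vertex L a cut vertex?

Deleting L leaves 1 component (was 1) (its neighbors A, H remain connected to each other), so L is not a cut vertex.

No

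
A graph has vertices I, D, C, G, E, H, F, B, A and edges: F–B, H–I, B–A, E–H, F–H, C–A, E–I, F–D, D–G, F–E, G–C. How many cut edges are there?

The edges on the cycle F-D-G-C-A-B-F are not bridges since each lies on that cycle.
Every edge lies on some cycle, so there are no bridges.

0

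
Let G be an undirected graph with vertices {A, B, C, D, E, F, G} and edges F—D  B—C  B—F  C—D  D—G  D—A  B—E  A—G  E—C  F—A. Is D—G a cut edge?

No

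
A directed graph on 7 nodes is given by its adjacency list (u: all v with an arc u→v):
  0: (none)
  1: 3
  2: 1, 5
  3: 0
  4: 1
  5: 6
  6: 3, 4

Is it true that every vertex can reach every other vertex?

There is no directed path from 1 to 4, so the graph is not strongly connected.

No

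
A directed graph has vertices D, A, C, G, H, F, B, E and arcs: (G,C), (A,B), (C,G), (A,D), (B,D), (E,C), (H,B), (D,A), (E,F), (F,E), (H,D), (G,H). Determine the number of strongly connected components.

4

{A, B, D} are all mutually reachable — one SCC of size 3.
{C, G} are all mutually reachable — one SCC of size 2.
{E, F} are all mutually reachable — one SCC of size 2.
{H} is an SCC by itself.
That gives 4 strongly connected components.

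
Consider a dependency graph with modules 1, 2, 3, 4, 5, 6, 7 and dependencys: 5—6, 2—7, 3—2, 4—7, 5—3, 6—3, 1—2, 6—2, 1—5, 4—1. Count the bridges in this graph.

The edges on the cycle 4-1-5-6-3-2-7-4 are not bridges since each lies on that cycle.
Every edge lies on some cycle, so there are no bridges.

0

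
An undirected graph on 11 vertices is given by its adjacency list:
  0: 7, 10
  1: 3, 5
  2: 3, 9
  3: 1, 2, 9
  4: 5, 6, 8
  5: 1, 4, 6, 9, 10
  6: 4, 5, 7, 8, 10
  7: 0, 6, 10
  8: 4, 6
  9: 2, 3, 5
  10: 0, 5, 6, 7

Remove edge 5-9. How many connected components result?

5 and 9 are still connected via 5-1-3-9, so the component count stays at 1.

1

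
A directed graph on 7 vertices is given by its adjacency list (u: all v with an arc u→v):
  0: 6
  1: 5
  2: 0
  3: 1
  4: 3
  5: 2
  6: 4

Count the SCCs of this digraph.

1

{0, 1, 2, 3, 4, 5, 6} are all mutually reachable — one SCC of size 7.
That gives 1 strongly connected component.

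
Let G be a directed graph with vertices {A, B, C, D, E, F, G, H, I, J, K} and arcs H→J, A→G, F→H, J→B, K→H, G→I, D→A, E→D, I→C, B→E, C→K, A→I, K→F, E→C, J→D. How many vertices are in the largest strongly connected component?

{A, B, C, D, E, F, G, H, I, J, K} are all mutually reachable — one SCC of size 11.
The largest has 11 vertices.

11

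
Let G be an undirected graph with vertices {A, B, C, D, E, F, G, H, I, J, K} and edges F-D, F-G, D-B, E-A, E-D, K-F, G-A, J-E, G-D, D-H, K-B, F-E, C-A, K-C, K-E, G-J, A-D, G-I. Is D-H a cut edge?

Yes

Removing D-H leaves no path between D and H: the component count goes from 1 to 2. So it is a bridge.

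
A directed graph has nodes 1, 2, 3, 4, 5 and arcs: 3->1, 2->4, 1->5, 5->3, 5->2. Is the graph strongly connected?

There is no directed path from 4 to 5, so the graph is not strongly connected.

No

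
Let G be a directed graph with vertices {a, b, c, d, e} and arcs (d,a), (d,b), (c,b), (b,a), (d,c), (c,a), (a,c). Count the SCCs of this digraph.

{a, b, c} are all mutually reachable — one SCC of size 3.
{d} is an SCC by itself.
{e} is an SCC by itself.
That gives 3 strongly connected components.

3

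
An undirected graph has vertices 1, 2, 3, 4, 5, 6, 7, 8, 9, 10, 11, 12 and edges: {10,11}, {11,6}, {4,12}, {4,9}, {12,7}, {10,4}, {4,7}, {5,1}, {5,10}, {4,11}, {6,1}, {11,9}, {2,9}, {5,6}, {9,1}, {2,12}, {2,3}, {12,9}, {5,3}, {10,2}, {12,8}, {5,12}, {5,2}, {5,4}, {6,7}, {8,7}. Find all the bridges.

The edges on the cycle 4-11-6-1-9-12-4 are not bridges since each lies on that cycle.
Every edge lies on some cycle, so there are no bridges.

none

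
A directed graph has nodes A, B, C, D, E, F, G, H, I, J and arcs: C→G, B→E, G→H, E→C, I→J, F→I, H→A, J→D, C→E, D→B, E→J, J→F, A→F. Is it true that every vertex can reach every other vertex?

From E we can reach every vertex (A, B, C, D, E, F, G, H, I, J), and every vertex can reach E (A, B, C, D, E, F, G, H, I, J). So the whole graph is one strongly connected component.

Yes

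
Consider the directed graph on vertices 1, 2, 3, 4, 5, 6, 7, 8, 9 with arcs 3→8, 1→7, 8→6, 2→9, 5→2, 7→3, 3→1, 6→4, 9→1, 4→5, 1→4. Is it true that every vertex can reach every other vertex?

Yes

From 8 we can reach every vertex (1, 2, 3, 4, 5, 6, 7, 8, 9), and every vertex can reach 8 (1, 2, 3, 4, 5, 6, 7, 8, 9). So the whole graph is one strongly connected component.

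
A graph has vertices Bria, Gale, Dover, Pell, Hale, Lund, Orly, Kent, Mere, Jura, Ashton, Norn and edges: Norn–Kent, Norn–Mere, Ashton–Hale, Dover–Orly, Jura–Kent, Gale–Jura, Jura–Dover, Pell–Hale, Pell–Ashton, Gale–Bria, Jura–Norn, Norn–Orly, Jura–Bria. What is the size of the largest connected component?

8

Lund is isolated — a component by itself.
Starting from Hale we can reach Hale, Pell, Ashton. That is one component of size 3.
Starting from Bria we can reach Bria, Gale, Jura, Kent, Mere, Norn, Orly, Dover. That is one component of size 8.
The largest has 8 vertices.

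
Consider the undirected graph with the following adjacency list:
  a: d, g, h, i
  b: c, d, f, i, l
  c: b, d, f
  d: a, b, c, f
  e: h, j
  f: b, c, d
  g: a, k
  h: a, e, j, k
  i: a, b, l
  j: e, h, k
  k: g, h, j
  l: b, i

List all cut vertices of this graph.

a

Removing a increases the component count from 1 to 2, so a is a cut vertex.
By contrast removing c leaves 1 component; it is not a cut vertex. No other vertex is a cut vertex either.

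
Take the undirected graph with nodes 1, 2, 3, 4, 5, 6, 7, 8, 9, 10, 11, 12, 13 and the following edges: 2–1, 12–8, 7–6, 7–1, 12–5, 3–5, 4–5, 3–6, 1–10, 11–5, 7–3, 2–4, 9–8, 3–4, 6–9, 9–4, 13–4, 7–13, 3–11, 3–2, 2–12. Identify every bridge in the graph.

1-10

The edges on the cycle 7-13-4-2-3-7 are not bridges since each lies on that cycle.
But removing 1–10 disconnects 1 from 10 — this is a bridge.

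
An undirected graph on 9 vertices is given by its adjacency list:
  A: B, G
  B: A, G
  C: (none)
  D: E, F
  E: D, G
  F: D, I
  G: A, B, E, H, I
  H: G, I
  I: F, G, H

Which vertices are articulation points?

Removing G increases the component count from 2 to 3, so G is a cut vertex.
By contrast removing H leaves 2 components; it is not a cut vertex. No other vertex is a cut vertex either.

G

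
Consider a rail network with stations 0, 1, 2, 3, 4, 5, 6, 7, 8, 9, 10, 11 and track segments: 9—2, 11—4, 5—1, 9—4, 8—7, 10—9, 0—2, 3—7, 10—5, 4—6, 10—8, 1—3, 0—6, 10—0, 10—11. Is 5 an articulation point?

Deleting 5 leaves 1 component (was 1) (its neighbors 1, 10 remain connected to each other), so 5 is not a cut vertex.

No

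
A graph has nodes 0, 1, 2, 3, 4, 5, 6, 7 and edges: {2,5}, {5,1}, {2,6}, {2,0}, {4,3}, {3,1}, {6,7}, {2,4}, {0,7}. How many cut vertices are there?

1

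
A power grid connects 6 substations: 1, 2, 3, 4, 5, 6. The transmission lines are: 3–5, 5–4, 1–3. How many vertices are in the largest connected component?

4

2 is isolated — a component by itself.
6 is isolated — a component by itself.
Starting from 1 we can reach 1, 3, 4, 5. That is one component of size 4.
The largest has 4 vertices.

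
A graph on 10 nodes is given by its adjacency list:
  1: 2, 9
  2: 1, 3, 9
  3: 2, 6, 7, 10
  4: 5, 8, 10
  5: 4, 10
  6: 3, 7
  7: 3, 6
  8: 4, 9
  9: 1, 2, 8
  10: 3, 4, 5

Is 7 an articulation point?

No

Deleting 7 leaves 1 component (was 1) (its neighbors 3, 6 remain connected to each other), so 7 is not a cut vertex.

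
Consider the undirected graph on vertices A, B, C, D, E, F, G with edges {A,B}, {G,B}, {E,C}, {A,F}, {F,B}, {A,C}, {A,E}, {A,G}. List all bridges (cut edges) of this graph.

none

The edges on the cycle A-E-C-A are not bridges since each lies on that cycle.
Every edge lies on some cycle, so there are no bridges.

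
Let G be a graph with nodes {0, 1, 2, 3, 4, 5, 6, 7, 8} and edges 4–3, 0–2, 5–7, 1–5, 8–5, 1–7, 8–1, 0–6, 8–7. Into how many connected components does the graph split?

3

Starting from 3 we can reach 3, 4. That is one component of size 2.
Starting from 0 we can reach 0, 2, 6. That is one component of size 3.
Starting from 1 we can reach 1, 5, 7, 8. That is one component of size 4.
Total: 3 components.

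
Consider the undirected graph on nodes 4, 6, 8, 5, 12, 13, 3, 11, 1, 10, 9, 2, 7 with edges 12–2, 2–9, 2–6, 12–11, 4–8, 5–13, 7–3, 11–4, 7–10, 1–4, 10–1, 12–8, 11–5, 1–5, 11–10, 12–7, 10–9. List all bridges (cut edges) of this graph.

The edges on the cycle 12-7-10-1-5-11-12 are not bridges since each lies on that cycle.
But removing 3–7 disconnects 3 from 7; removing 5–13 disconnects 5 from 13; removing 6–2 disconnects 6 from 2 — these are bridges.

13-5, 2-6, 3-7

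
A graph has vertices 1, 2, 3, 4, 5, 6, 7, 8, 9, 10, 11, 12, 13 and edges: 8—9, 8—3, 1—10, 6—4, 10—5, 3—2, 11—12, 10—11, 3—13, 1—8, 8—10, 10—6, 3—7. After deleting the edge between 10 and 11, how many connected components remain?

2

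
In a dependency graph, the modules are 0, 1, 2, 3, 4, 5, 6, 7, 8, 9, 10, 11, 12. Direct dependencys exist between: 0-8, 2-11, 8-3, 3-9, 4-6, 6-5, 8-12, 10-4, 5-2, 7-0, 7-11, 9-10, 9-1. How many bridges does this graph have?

2

The edges on the cycle 7-0-8-3-9-10-4-6-5-2-11-7 are not bridges since each lies on that cycle.
But removing 1-9 disconnects 1 from 9; removing 8-12 disconnects 8 from 12 — these are bridges.
That makes 2 bridges.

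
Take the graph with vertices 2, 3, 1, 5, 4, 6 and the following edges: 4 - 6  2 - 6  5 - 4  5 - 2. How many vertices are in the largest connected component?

3 is isolated — a component by itself.
1 is isolated — a component by itself.
Starting from 2 we can reach 2, 4, 5, 6. That is one component of size 4.
The largest has 4 vertices.

4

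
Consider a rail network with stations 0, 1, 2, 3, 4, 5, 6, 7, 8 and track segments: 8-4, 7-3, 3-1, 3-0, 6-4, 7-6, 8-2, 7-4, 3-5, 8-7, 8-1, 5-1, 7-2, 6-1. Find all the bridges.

0-3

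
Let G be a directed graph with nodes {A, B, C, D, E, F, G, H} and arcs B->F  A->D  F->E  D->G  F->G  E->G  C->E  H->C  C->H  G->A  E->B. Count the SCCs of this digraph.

3

{A, D, G} are all mutually reachable — one SCC of size 3.
{B, E, F} are all mutually reachable — one SCC of size 3.
{C, H} are all mutually reachable — one SCC of size 2.
That gives 3 strongly connected components.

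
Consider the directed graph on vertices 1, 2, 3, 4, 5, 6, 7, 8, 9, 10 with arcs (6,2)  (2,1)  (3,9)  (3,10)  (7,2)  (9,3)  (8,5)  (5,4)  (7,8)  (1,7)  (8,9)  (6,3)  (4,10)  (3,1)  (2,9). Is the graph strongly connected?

No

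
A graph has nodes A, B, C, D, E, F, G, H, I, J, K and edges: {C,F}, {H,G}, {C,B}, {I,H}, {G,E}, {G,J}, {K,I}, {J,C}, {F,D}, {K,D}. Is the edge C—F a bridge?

No

After removing C—F, the path C-J-G-H-I-K-D-F still connects them, so the edge is not a bridge.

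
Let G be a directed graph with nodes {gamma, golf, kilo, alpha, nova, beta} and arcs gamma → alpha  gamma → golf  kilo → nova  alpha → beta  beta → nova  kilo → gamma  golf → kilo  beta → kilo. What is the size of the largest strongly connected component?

{beta, golf, kilo, alpha, gamma} are all mutually reachable — one SCC of size 5.
{nova} is an SCC by itself.
The largest has 5 vertices.

5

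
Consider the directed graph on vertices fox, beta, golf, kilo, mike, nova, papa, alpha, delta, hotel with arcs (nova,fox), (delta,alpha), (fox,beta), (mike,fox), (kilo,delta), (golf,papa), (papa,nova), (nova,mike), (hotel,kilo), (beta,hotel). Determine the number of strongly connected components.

{beta} is an SCC by itself.
{delta} is an SCC by itself.
{mike} is an SCC by itself.
{golf} is an SCC by itself.
{kilo} is an SCC by itself.
(and 5 more singleton SCCs)
That gives 10 strongly connected components.

10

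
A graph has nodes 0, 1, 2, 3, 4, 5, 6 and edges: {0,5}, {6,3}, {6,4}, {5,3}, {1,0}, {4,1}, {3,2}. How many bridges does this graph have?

The edges on the cycle 6-4-1-0-5-3-6 are not bridges since each lies on that cycle.
But removing 3–2 disconnects 3 from 2 — this is a bridge.

1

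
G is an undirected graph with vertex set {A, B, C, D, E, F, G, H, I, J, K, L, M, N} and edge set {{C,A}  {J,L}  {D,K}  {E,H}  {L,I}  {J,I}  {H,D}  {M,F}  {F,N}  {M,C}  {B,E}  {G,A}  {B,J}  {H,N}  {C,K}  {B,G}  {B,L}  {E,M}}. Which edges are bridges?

none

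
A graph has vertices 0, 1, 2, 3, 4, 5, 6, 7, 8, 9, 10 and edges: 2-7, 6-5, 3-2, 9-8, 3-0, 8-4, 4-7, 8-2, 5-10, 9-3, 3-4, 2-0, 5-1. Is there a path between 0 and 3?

From 0 we can reach 0, 2, 3, 4, 7, 8, 9, which includes 3.

Yes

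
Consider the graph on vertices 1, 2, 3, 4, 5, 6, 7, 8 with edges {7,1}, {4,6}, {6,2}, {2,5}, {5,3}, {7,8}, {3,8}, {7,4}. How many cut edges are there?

The edges on the cycle 7-4-6-2-5-3-8-7 are not bridges since each lies on that cycle.
But removing 7-1 disconnects 7 from 1 — this is a bridge.

1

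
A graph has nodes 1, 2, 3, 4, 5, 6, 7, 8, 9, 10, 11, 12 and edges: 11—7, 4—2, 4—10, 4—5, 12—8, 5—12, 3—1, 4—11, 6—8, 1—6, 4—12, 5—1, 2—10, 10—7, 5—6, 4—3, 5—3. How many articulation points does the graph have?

1

Removing 4 increases the component count from 2 to 3, so 4 is a cut vertex.
By contrast removing 11 leaves 2 components; it is not a cut vertex. No other vertex is a cut vertex either.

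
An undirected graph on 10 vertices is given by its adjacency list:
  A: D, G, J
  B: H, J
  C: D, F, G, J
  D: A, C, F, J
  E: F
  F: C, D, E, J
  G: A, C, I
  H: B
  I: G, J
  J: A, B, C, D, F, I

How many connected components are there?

Starting from A we can reach A, B, C, D, E, F, G, H, I, J. That is one component of size 10.
Total: 1 component.

1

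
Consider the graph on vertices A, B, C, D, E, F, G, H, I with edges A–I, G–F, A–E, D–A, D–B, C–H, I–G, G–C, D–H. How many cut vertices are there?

Removing A increases the component count from 1 to 2, so A is a cut vertex.
Removing D increases the component count from 1 to 2, so D is a cut vertex.
Removing G increases the component count from 1 to 2, so G is a cut vertex.
By contrast removing F leaves 1 component; it is not a cut vertex. No other vertex is a cut vertex either.

3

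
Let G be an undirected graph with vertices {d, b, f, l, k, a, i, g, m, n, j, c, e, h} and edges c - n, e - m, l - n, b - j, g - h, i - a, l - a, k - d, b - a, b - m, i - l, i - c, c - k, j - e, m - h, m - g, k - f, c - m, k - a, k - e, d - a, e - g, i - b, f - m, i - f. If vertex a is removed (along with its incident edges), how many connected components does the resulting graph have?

1

With a gone, the remaining components are: {b, c, d, e, f, g, h, i, j, k, l, m, n}.
That is 1 component.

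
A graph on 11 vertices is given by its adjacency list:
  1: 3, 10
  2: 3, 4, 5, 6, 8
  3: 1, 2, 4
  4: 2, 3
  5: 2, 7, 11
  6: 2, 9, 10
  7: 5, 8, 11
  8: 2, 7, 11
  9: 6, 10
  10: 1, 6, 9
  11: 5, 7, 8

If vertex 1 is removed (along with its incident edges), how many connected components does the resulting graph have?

1

With 1 gone, the remaining components are: {2, 3, 4, 5, 6, 7, 8, 9, 10, 11}.
That is 1 component.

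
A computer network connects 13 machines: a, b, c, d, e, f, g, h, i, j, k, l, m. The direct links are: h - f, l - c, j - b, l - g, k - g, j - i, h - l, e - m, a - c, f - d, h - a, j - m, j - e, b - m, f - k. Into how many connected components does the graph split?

2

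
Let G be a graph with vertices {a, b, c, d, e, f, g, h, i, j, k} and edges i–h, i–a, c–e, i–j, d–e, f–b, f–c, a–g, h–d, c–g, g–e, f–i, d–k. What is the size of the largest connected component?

11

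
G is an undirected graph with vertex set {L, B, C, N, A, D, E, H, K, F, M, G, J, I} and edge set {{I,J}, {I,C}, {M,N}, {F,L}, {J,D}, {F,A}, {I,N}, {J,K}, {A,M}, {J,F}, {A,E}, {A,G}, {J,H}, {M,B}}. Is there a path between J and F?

Yes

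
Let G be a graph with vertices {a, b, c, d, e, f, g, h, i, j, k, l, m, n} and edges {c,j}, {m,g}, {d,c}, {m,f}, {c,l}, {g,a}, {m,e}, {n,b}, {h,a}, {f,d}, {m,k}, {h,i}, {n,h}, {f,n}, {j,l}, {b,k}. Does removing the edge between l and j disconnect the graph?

No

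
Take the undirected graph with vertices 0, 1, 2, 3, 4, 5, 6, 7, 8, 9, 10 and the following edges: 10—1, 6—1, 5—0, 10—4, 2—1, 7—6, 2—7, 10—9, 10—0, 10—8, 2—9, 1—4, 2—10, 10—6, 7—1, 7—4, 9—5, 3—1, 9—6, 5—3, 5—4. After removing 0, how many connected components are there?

1

With 0 gone, the remaining components are: {1, 2, 3, 4, 5, 6, 7, 8, 9, 10}.
That is 1 component.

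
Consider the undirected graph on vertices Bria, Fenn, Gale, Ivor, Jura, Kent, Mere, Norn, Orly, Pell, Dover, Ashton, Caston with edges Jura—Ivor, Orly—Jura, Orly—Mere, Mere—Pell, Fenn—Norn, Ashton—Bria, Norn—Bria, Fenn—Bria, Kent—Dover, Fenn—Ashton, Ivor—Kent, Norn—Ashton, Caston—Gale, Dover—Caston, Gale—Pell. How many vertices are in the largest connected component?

9

Starting from Bria we can reach Bria, Fenn, Norn, Ashton. That is one component of size 4.
Starting from Gale we can reach Gale, Ivor, Jura, Kent, Mere, Orly, Pell, Dover, Caston. That is one component of size 9.
The largest has 9 vertices.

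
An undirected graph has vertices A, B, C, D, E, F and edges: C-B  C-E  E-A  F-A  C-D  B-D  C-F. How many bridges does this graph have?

0

The edges on the cycle C-B-D-C are not bridges since each lies on that cycle.
Every edge lies on some cycle, so there are no bridges.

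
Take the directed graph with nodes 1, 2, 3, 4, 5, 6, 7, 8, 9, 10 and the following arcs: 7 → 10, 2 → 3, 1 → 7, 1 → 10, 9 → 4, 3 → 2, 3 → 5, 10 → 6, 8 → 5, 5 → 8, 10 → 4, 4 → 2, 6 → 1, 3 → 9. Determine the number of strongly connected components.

{1, 6, 7, 10} are all mutually reachable — one SCC of size 4.
{2, 3, 4, 9} are all mutually reachable — one SCC of size 4.
{5, 8} are all mutually reachable — one SCC of size 2.
That gives 3 strongly connected components.

3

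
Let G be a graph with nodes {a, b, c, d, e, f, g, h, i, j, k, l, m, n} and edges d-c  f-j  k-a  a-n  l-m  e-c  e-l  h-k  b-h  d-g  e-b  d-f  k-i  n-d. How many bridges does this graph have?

6

The edges on the cycle e-b-h-k-a-n-d-c-e are not bridges since each lies on that cycle.
But removing i-k disconnects i from k; removing f-d disconnects f from d; removing f-j disconnects f from j; removing l-m disconnects l from m — these are bridges.
In total 6 edges are bridges.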